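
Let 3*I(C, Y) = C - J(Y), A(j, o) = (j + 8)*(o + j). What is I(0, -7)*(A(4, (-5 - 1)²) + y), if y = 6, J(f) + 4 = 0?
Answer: 648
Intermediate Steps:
J(f) = -4 (J(f) = -4 + 0 = -4)
A(j, o) = (8 + j)*(j + o)
I(C, Y) = 4/3 + C/3 (I(C, Y) = (C - 1*(-4))/3 = (C + 4)/3 = (4 + C)/3 = 4/3 + C/3)
I(0, -7)*(A(4, (-5 - 1)²) + y) = (4/3 + (⅓)*0)*((4² + 8*4 + 8*(-5 - 1)² + 4*(-5 - 1)²) + 6) = (4/3 + 0)*((16 + 32 + 8*(-6)² + 4*(-6)²) + 6) = 4*((16 + 32 + 8*36 + 4*36) + 6)/3 = 4*((16 + 32 + 288 + 144) + 6)/3 = 4*(480 + 6)/3 = (4/3)*486 = 648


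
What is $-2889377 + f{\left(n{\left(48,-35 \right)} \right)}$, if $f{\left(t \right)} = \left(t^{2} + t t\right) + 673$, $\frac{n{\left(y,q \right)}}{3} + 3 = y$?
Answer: $-2852254$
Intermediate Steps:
$n{\left(y,q \right)} = -9 + 3 y$
$f{\left(t \right)} = 673 + 2 t^{2}$ ($f{\left(t \right)} = \left(t^{2} + t^{2}\right) + 673 = 2 t^{2} + 673 = 673 + 2 t^{2}$)
$-2889377 + f{\left(n{\left(48,-35 \right)} \right)} = -2889377 + \left(673 + 2 \left(-9 + 3 \cdot 48\right)^{2}\right) = -2889377 + \left(673 + 2 \left(-9 + 144\right)^{2}\right) = -2889377 + \left(673 + 2 \cdot 135^{2}\right) = -2889377 + \left(673 + 2 \cdot 18225\right) = -2889377 + \left(673 + 36450\right) = -2889377 + 37123 = -2852254$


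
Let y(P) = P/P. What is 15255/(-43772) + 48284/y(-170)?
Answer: 2113471993/43772 ≈ 48284.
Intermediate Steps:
y(P) = 1
15255/(-43772) + 48284/y(-170) = 15255/(-43772) + 48284/1 = 15255*(-1/43772) + 48284*1 = -15255/43772 + 48284 = 2113471993/43772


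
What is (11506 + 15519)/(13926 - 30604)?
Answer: -27025/16678 ≈ -1.6204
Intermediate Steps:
(11506 + 15519)/(13926 - 30604) = 27025/(-16678) = 27025*(-1/16678) = -27025/16678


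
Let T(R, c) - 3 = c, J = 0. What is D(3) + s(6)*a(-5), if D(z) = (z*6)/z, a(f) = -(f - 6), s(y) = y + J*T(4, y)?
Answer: 72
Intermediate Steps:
T(R, c) = 3 + c
s(y) = y (s(y) = y + 0*(3 + y) = y + 0 = y)
a(f) = 6 - f (a(f) = -(-6 + f) = 6 - f)
D(z) = 6 (D(z) = (6*z)/z = 6)
D(3) + s(6)*a(-5) = 6 + 6*(6 - 1*(-5)) = 6 + 6*(6 + 5) = 6 + 6*11 = 6 + 66 = 72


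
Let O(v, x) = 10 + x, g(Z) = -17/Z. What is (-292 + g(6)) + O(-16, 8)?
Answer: -1661/6 ≈ -276.83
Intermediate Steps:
(-292 + g(6)) + O(-16, 8) = (-292 - 17/6) + (10 + 8) = (-292 - 17*⅙) + 18 = (-292 - 17/6) + 18 = -1769/6 + 18 = -1661/6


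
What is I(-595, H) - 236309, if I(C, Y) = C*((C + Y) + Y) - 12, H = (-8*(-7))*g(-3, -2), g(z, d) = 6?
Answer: -282136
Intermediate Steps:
H = 336 (H = -8*(-7)*6 = 56*6 = 336)
I(C, Y) = -12 + C*(C + 2*Y) (I(C, Y) = C*(C + 2*Y) - 12 = -12 + C*(C + 2*Y))
I(-595, H) - 236309 = (-12 + (-595)² + 2*(-595)*336) - 236309 = (-12 + 354025 - 399840) - 236309 = -45827 - 236309 = -282136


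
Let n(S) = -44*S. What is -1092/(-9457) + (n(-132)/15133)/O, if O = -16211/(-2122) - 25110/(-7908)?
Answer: 23337530713908/154595884766561 ≈ 0.15096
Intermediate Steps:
O = 7561667/699199 (O = -16211*(-1/2122) - 25110*(-1/7908) = 16211/2122 + 4185/1318 = 7561667/699199 ≈ 10.815)
-1092/(-9457) + (n(-132)/15133)/O = -1092/(-9457) + (-44*(-132)/15133)/(7561667/699199) = -1092*(-1/9457) + (5808*(1/15133))*(699199/7561667) = 156/1351 + (5808/15133)*(699199/7561667) = 156/1351 + 4060947792/114430706711 = 23337530713908/154595884766561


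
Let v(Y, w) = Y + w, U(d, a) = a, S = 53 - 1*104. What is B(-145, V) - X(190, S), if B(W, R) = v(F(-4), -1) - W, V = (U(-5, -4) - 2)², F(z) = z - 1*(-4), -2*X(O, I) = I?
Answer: 237/2 ≈ 118.50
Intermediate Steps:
S = -51 (S = 53 - 104 = -51)
X(O, I) = -I/2
F(z) = 4 + z (F(z) = z + 4 = 4 + z)
V = 36 (V = (-4 - 2)² = (-6)² = 36)
B(W, R) = -1 - W (B(W, R) = ((4 - 4) - 1) - W = (0 - 1) - W = -1 - W)
B(-145, V) - X(190, S) = (-1 - 1*(-145)) - (-1)*(-51)/2 = (-1 + 145) - 1*51/2 = 144 - 51/2 = 237/2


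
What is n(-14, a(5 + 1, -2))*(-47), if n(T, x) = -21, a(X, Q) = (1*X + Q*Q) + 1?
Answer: 987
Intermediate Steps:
a(X, Q) = 1 + X + Q**2 (a(X, Q) = (X + Q**2) + 1 = 1 + X + Q**2)
n(-14, a(5 + 1, -2))*(-47) = -21*(-47) = 987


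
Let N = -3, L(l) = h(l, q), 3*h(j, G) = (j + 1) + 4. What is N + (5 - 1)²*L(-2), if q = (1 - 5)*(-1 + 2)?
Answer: 13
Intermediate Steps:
q = -4 (q = -4*1 = -4)
h(j, G) = 5/3 + j/3 (h(j, G) = ((j + 1) + 4)/3 = ((1 + j) + 4)/3 = (5 + j)/3 = 5/3 + j/3)
L(l) = 5/3 + l/3
N + (5 - 1)²*L(-2) = -3 + (5 - 1)²*(5/3 + (⅓)*(-2)) = -3 + 4²*(5/3 - ⅔) = -3 + 16*1 = -3 + 16 = 13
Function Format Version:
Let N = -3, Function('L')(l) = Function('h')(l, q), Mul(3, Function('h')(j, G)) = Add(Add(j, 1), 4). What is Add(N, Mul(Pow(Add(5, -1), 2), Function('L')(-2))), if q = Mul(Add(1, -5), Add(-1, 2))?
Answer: 13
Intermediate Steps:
q = -4 (q = Mul(-4, 1) = -4)
Function('h')(j, G) = Add(Rational(5, 3), Mul(Rational(1, 3), j)) (Function('h')(j, G) = Mul(Rational(1, 3), Add(Add(j, 1), 4)) = Mul(Rational(1, 3), Add(Add(1, j), 4)) = Mul(Rational(1, 3), Add(5, j)) = Add(Rational(5, 3), Mul(Rational(1, 3), j)))
Function('L')(l) = Add(Rational(5, 3), Mul(Rational(1, 3), l))
Add(N, Mul(Pow(Add(5, -1), 2), Function('L')(-2))) = Add(-3, Mul(Pow(Add(5, -1), 2), Add(Rational(5, 3), Mul(Rational(1, 3), -2)))) = Add(-3, Mul(Pow(4, 2), Add(Rational(5, 3), Rational(-2, 3)))) = Add(-3, Mul(16, 1)) = Add(-3, 16) = 13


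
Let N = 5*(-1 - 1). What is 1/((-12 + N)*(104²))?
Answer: -1/237952 ≈ -4.2025e-6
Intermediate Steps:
N = -10 (N = 5*(-2) = -10)
1/((-12 + N)*(104²)) = 1/((-12 - 10)*(104²)) = 1/(-22*10816) = -1/22*1/10816 = -1/237952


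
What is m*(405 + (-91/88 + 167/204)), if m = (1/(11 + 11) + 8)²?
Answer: 18971516139/724064 ≈ 26201.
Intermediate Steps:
m = 31329/484 (m = (1/22 + 8)² = (177/22)² = 31329/484 ≈ 64.729)
m*(405 + (-91/88 + 167/204)) = 31329*(405 + (-91/88 + 167/204))/484 = 31329*(405 - 967/4488)/484 = (31329/484)*(1816673/4488) = 18971516139/724064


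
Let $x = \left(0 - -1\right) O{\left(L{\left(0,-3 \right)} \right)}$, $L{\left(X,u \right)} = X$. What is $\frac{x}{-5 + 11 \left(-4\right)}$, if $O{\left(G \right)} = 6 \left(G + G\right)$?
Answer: $0$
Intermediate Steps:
$O{\left(G \right)} = 12 G$ ($O{\left(G \right)} = 6 \cdot 2 G = 12 G$)
$x = 0$ ($x = \left(0 - -1\right) 12 \cdot 0 = \left(0 + 1\right) 0 = 1 \cdot 0 = 0$)
$\frac{x}{-5 + 11 \left(-4\right)} = \frac{0}{-5 + 11 \left(-4\right)} = \frac{0}{-5 - 44} = \frac{0}{-49} = 0 \left(- \frac{1}{49}\right) = 0$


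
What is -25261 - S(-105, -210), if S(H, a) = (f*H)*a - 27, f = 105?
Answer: -2340484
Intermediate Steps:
S(H, a) = -27 + 105*H*a (S(H, a) = (105*H)*a - 27 = 105*H*a - 27 = -27 + 105*H*a)
-25261 - S(-105, -210) = -25261 - (-27 + 105*(-105)*(-210)) = -25261 - (-27 + 2315250) = -25261 - 1*2315223 = -25261 - 2315223 = -2340484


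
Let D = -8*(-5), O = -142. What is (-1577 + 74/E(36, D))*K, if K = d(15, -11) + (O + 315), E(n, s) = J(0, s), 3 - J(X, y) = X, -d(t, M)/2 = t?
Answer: -665951/3 ≈ -2.2198e+5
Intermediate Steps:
d(t, M) = -2*t
D = 40
J(X, y) = 3 - X
E(n, s) = 3 (E(n, s) = 3 - 1*0 = 3 + 0 = 3)
K = 143 (K = -2*15 + (-142 + 315) = -30 + 173 = 143)
(-1577 + 74/E(36, D))*K = (-1577 + 74/3)*143 = -4657/3*143 = -665951/3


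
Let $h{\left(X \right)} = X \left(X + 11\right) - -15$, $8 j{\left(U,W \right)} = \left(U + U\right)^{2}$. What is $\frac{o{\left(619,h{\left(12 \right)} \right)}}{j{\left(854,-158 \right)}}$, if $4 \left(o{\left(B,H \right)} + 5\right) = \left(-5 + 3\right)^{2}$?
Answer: $- \frac{2}{182329} \approx -1.0969 \cdot 10^{-5}$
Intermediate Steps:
$j{\left(U,W \right)} = \frac{U^{2}}{2}$ ($j{\left(U,W \right)} = \frac{\left(U + U\right)^{2}}{8} = \frac{\left(2 U\right)^{2}}{8} = \frac{4 U^{2}}{8} = \frac{U^{2}}{2}$)
$h{\left(X \right)} = 15 + X \left(11 + X\right)$ ($h{\left(X \right)} = X \left(11 + X\right) + 15 = 15 + X \left(11 + X\right)$)
$o{\left(B,H \right)} = -4$ ($o{\left(B,H \right)} = -5 + \frac{\left(-5 + 3\right)^{2}}{4} = -5 + \frac{\left(-2\right)^{2}}{4} = -5 + \frac{1}{4} \cdot 4 = -5 + 1 = -4$)
$\frac{o{\left(619,h{\left(12 \right)} \right)}}{j{\left(854,-158 \right)}} = - \frac{4}{\frac{1}{2} \cdot 854^{2}} = - \frac{4}{\frac{1}{2} \cdot 729316} = - \frac{4}{364658} = \left(-4\right) \frac{1}{364658} = - \frac{2}{182329}$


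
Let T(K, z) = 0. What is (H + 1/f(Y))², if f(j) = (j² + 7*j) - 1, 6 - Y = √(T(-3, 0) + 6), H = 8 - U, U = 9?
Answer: 21531766/22306729 - 176320*√6/22306729 ≈ 0.94590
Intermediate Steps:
H = -1 (H = 8 - 1*9 = 8 - 9 = -1)
Y = 6 - √6 (Y = 6 - √(0 + 6) = 6 - √6 ≈ 3.5505)
f(j) = -1 + j² + 7*j
(H + 1/f(Y))² = (-1 + 1/(-1 + (6 - √6)² + 7*(6 - √6)))² = (-1 + 1/(-1 + (6 - √6)² + (42 - 7*√6)))² = (-1 + 1/(41 + (6 - √6)² - 7*√6))²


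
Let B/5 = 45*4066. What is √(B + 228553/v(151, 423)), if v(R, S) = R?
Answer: √20894006353/151 ≈ 957.27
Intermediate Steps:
B = 914850 (B = 5*(45*4066) = 5*182970 = 914850)
√(B + 228553/v(151, 423)) = √(914850 + 228553/151) = √(138370903/151) = √20894006353/151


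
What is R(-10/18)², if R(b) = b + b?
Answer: 100/81 ≈ 1.2346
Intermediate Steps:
R(b) = 2*b
R(-10/18)² = (2*(-10/18))² = (2*(-10*1/18))² = (2*(-5/9))² = (-10/9)² = 100/81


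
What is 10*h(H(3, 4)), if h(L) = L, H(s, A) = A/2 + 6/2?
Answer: 50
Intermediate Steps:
H(s, A) = 3 + A/2 (H(s, A) = A*(1/2) + 6*(1/2) = A/2 + 3 = 3 + A/2)
10*h(H(3, 4)) = 10*(3 + (1/2)*4) = 10*(3 + 2) = 10*5 = 50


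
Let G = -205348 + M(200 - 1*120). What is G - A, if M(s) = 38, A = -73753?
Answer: -131557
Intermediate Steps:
G = -205310 (G = -205348 + 38 = -205310)
G - A = -205310 - 1*(-73753) = -205310 + 73753 = -131557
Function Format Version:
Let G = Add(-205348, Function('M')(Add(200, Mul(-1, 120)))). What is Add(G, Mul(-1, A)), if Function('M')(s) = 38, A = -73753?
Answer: -131557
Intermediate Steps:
G = -205310 (G = Add(-205348, 38) = -205310)
Add(G, Mul(-1, A)) = Add(-205310, Mul(-1, -73753)) = Add(-205310, 73753) = -131557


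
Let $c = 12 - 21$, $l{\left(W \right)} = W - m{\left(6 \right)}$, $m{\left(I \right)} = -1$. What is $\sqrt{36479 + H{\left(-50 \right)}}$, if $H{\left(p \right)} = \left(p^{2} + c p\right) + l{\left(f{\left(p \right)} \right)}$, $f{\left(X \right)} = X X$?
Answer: $\sqrt{41930} \approx 204.77$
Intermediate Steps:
$f{\left(X \right)} = X^{2}$
$l{\left(W \right)} = 1 + W$ ($l{\left(W \right)} = W - -1 = W + 1 = 1 + W$)
$c = -9$ ($c = 12 - 21 = -9$)
$H{\left(p \right)} = 1 - 9 p + 2 p^{2}$ ($H{\left(p \right)} = \left(p^{2} - 9 p\right) + \left(1 + p^{2}\right) = 1 - 9 p + 2 p^{2}$)
$\sqrt{36479 + H{\left(-50 \right)}} = \sqrt{36479 + \left(1 - -450 + 2 \left(-50\right)^{2}\right)} = \sqrt{36479 + \left(1 + 450 + 2 \cdot 2500\right)} = \sqrt{36479 + \left(1 + 450 + 5000\right)} = \sqrt{36479 + 5451} = \sqrt{41930}$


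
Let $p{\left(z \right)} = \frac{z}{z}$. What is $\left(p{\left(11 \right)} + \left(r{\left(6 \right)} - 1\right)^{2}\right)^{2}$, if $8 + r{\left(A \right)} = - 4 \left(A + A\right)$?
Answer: $10562500$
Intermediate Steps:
$r{\left(A \right)} = -8 - 8 A$ ($r{\left(A \right)} = -8 - 4 \left(A + A\right) = -8 - 4 \cdot 2 A = -8 - 8 A$)
$p{\left(z \right)} = 1$
$\left(p{\left(11 \right)} + \left(r{\left(6 \right)} - 1\right)^{2}\right)^{2} = \left(1 + \left(\left(-8 - 48\right) - 1\right)^{2}\right)^{2} = \left(1 + \left(-56 - 1\right)^{2}\right)^{2} = \left(1 + \left(-57\right)^{2}\right)^{2} = \left(1 + 3249\right)^{2} = 3250^{2} = 10562500$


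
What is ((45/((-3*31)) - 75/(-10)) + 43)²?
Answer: 9616201/3844 ≈ 2501.6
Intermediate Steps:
((45/((-3*31)) - 75/(-10)) + 43)² = ((45/(-93) - 75*(-⅒)) + 43)² = ((45*(-1/93) + 15/2) + 43)² = ((-15/31 + 15/2) + 43)² = (435/62 + 43)² = (3101/62)² = 9616201/3844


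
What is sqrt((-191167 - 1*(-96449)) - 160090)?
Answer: 6*I*sqrt(7078) ≈ 504.79*I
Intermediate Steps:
sqrt((-191167 - 1*(-96449)) - 160090) = sqrt((-191167 + 96449) - 160090) = sqrt(-94718 - 160090) = sqrt(-254808) = 6*I*sqrt(7078)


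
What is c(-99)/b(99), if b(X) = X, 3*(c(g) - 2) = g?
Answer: -31/99 ≈ -0.31313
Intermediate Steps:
c(g) = 2 + g/3
c(-99)/b(99) = (2 + (1/3)*(-99))/99 = (2 - 33)*(1/99) = -31*1/99 = -31/99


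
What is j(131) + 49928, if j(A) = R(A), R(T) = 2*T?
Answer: 50190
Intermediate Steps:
j(A) = 2*A
j(131) + 49928 = 2*131 + 49928 = 262 + 49928 = 50190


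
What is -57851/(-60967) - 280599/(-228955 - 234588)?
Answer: 1071309886/689288441 ≈ 1.5542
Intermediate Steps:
-57851/(-60967) - 280599/(-228955 - 234588) = -57851*(-1/60967) - 280599/(-463543) = 1411/1487 - 280599*(-1/463543) = 1411/1487 + 280599/463543 = 1071309886/689288441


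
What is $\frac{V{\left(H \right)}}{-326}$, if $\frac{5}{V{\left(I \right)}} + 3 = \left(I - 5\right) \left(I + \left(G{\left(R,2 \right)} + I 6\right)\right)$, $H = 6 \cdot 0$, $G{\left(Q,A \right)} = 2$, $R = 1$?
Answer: $\frac{5}{4238} \approx 0.0011798$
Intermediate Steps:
$H = 0$
$V{\left(I \right)} = \frac{5}{-3 + \left(-5 + I\right) \left(2 + 7 I\right)}$ ($V{\left(I \right)} = \frac{5}{-3 + \left(I - 5\right) \left(I + \left(2 + I 6\right)\right)} = \frac{5}{-3 + \left(-5 + I\right) \left(I + \left(2 + 6 I\right)\right)} = \frac{5}{-3 + \left(-5 + I\right) \left(2 + 7 I\right)}$)
$\frac{V{\left(H \right)}}{-326} = \frac{5 \frac{1}{-13 - 0 + 7 \cdot 0^{2}}}{-326} = \frac{5}{-13 + 0 + 7 \cdot 0} \left(- \frac{1}{326}\right) = \frac{5}{-13 + 0 + 0} \left(- \frac{1}{326}\right) = \frac{5}{-13} \left(- \frac{1}{326}\right) = 5 \left(- \frac{1}{13}\right) \left(- \frac{1}{326}\right) = \left(- \frac{5}{13}\right) \left(- \frac{1}{326}\right) = \frac{5}{4238}$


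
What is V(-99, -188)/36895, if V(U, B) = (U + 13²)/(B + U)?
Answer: -2/302539 ≈ -6.6107e-6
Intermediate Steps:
V(U, B) = (169 + U)/(B + U) (V(U, B) = (U + 169)/(B + U) = (169 + U)/(B + U))
V(-99, -188)/36895 = ((169 - 99)/(-188 - 99))/36895 = (70/(-287))*(1/36895) = -1/287*70*(1/36895) = -10/41*1/36895 = -2/302539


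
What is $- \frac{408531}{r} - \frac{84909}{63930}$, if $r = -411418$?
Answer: $- \frac{734642011}{2191829395} \approx -0.33517$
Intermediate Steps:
$- \frac{408531}{r} - \frac{84909}{63930} = - \frac{408531}{-411418} - \frac{84909}{63930} = \left(-408531\right) \left(- \frac{1}{411418}\right) - \frac{28303}{21310} = \frac{408531}{411418} - \frac{28303}{21310} = - \frac{734642011}{2191829395}$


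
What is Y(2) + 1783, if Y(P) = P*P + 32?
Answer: 1819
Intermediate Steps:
Y(P) = 32 + P² (Y(P) = P² + 32 = 32 + P²)
Y(2) + 1783 = (32 + 2²) + 1783 = (32 + 4) + 1783 = 36 + 1783 = 1819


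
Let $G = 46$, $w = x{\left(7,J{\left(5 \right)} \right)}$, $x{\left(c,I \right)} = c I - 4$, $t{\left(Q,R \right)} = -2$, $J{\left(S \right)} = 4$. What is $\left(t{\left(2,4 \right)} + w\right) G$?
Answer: $1012$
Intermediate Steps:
$x{\left(c,I \right)} = -4 + I c$ ($x{\left(c,I \right)} = I c - 4 = -4 + I c$)
$w = 24$ ($w = -4 + 4 \cdot 7 = -4 + 28 = 24$)
$\left(t{\left(2,4 \right)} + w\right) G = \left(-2 + 24\right) 46 = 22 \cdot 46 = 1012$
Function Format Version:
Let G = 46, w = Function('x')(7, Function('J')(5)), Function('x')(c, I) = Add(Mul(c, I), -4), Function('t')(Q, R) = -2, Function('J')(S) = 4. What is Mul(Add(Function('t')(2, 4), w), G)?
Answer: 1012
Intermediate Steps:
Function('x')(c, I) = Add(-4, Mul(I, c)) (Function('x')(c, I) = Add(Mul(I, c), -4) = Add(-4, Mul(I, c)))
w = 24 (w = Add(-4, Mul(4, 7)) = Add(-4, 28) = 24)
Mul(Add(Function('t')(2, 4), w), G) = Mul(Add(-2, 24), 46) = Mul(22, 46) = 1012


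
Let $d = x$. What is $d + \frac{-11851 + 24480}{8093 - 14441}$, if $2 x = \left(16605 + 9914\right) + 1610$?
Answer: $\frac{89268817}{6348} \approx 14063.0$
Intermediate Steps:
$x = \frac{28129}{2}$ ($x = \frac{\left(16605 + 9914\right) + 1610}{2} = \frac{26519 + 1610}{2} = \frac{1}{2} \cdot 28129 = \frac{28129}{2} \approx 14065.0$)
$d = \frac{28129}{2} \approx 14065.0$
$d + \frac{-11851 + 24480}{8093 - 14441} = \frac{28129}{2} + \frac{-11851 + 24480}{8093 - 14441} = \frac{28129}{2} + \frac{12629}{-6348} = \frac{28129}{2} + 12629 \left(- \frac{1}{6348}\right) = \frac{28129}{2} - \frac{12629}{6348} = \frac{89268817}{6348}$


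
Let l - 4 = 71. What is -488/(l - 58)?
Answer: -488/17 ≈ -28.706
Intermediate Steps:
l = 75 (l = 4 + 71 = 75)
-488/(l - 58) = -488/(75 - 58) = -488/17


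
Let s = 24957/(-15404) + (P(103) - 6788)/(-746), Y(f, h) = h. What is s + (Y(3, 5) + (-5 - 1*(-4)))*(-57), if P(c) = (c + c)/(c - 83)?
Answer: -3167812229/14364230 ≈ -220.53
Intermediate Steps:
P(c) = 2*c/(-83 + c) (P(c) = (2*c)/(-83 + c) = 2*c/(-83 + c))
s = 107232211/14364230 (s = 24957/(-15404) + (2*103/(-83 + 103) - 6788)/(-746) = 24957*(-1/15404) + (2*103/20 - 6788)*(-1/746) = -24957/15404 + (2*103*(1/20) - 6788)*(-1/746) = -24957/15404 + (103/10 - 6788)*(-1/746) = -24957/15404 - 67777/10*(-1/746) = -24957/15404 + 67777/7460 = 107232211/14364230 ≈ 7.4652)
s + (Y(3, 5) + (-5 - 1*(-4)))*(-57) = 107232211/14364230 + (5 + (-5 - 1*(-4)))*(-57) = 107232211/14364230 + (5 + (-5 + 4))*(-57) = 107232211/14364230 + (5 - 1)*(-57) = 107232211/14364230 + 4*(-57) = 107232211/14364230 - 228 = -3167812229/14364230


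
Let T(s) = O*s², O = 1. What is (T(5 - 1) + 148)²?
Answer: 26896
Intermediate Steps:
T(s) = s² (T(s) = 1*s² = s²)
(T(5 - 1) + 148)² = ((5 - 1)² + 148)² = (4² + 148)² = (16 + 148)² = 164² = 26896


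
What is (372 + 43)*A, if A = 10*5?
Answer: 20750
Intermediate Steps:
A = 50
(372 + 43)*A = (372 + 43)*50 = 415*50 = 20750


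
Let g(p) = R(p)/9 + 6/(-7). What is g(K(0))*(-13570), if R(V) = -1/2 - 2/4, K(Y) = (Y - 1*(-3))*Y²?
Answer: 827770/63 ≈ 13139.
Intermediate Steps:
K(Y) = Y²*(3 + Y) (K(Y) = (Y + 3)*Y² = (3 + Y)*Y² = Y²*(3 + Y))
R(V) = -1 (R(V) = -1*½ - 2*¼ = -½ - ½ = -1)
g(p) = -61/63 (g(p) = -1/9 + 6/(-7) = -1*⅑ + 6*(-⅐) = -⅑ - 6/7 = -61/63)
g(K(0))*(-13570) = -61/63*(-13570) = 827770/63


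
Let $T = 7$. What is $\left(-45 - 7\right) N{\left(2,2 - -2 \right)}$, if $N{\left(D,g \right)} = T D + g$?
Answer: $-936$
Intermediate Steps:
$N{\left(D,g \right)} = g + 7 D$ ($N{\left(D,g \right)} = 7 D + g = g + 7 D$)
$\left(-45 - 7\right) N{\left(2,2 - -2 \right)} = \left(-45 - 7\right) \left(\left(2 - -2\right) + 7 \cdot 2\right) = - 52 \left(\left(2 + 2\right) + 14\right) = - 52 \left(4 + 14\right) = \left(-52\right) 18 = -936$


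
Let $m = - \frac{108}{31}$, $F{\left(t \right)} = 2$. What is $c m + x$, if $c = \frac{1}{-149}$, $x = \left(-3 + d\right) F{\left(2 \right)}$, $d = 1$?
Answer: $- \frac{18368}{4619} \approx -3.9766$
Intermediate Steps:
$m = - \frac{108}{31}$ ($m = \left(-108\right) \frac{1}{31} = - \frac{108}{31} \approx -3.4839$)
$x = -4$ ($x = \left(-3 + 1\right) 2 = \left(-2\right) 2 = -4$)
$c = - \frac{1}{149} \approx -0.0067114$
$c m + x = \left(- \frac{1}{149}\right) \left(- \frac{108}{31}\right) - 4 = \frac{108}{4619} - 4 = - \frac{18368}{4619}$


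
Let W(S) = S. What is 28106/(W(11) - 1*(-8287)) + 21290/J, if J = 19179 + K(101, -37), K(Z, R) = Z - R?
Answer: 119931337/26715411 ≈ 4.4892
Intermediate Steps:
J = 19317 (J = 19179 + (101 - 1*(-37)) = 19179 + (101 + 37) = 19179 + 138 = 19317)
28106/(W(11) - 1*(-8287)) + 21290/J = 28106/(11 - 1*(-8287)) + 21290/19317 = 28106/(11 + 8287) + 21290*(1/19317) = 28106/8298 + 21290/19317 = 28106*(1/8298) + 21290/19317 = 14053/4149 + 21290/19317 = 119931337/26715411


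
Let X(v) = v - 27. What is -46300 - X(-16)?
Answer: -46257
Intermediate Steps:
X(v) = -27 + v
-46300 - X(-16) = -46300 - (-27 - 16) = -46300 - 1*(-43) = -46300 + 43 = -46257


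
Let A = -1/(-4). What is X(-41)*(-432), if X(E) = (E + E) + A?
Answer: 35316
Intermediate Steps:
A = 1/4 (A = -1*(-1/4) = 1/4 ≈ 0.25000)
X(E) = 1/4 + 2*E (X(E) = (E + E) + 1/4 = 2*E + 1/4 = 1/4 + 2*E)
X(-41)*(-432) = (1/4 + 2*(-41))*(-432) = (1/4 - 82)*(-432) = -327/4*(-432) = 35316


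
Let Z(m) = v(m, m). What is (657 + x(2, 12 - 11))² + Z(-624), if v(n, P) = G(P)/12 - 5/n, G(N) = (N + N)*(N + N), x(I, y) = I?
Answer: 351981557/624 ≈ 5.6407e+5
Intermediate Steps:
G(N) = 4*N² (G(N) = (2*N)*(2*N) = 4*N²)
v(n, P) = -5/n + P²/3 (v(n, P) = (4*P²)/12 - 5/n = (4*P²)*(1/12) - 5/n = P²/3 - 5/n = -5/n + P²/3)
Z(m) = -5/m + m²/3
(657 + x(2, 12 - 11))² + Z(-624) = (657 + 2)² + (⅓)*(-15 + (-624)³)/(-624) = 659² + (⅓)*(-1/624)*(-15 - 242970624) = 434281 + (⅓)*(-1/624)*(-242970639) = 434281 + 80990213/624 = 351981557/624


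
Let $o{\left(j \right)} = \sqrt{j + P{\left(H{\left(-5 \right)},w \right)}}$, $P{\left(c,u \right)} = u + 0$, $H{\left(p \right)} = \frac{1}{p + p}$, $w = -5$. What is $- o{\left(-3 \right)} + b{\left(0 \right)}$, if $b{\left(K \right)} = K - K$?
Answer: $- 2 i \sqrt{2} \approx - 2.8284 i$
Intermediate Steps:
$H{\left(p \right)} = \frac{1}{2 p}$
$b{\left(K \right)} = 0$
$P{\left(c,u \right)} = u$
$o{\left(j \right)} = \sqrt{-5 + j}$ ($o{\left(j \right)} = \sqrt{j - 5} = \sqrt{-5 + j}$)
$- o{\left(-3 \right)} + b{\left(0 \right)} = - \sqrt{-5 - 3} + 0 = - \sqrt{-8} + 0 = - 2 i \sqrt{2} + 0 = - 2 i \sqrt{2}$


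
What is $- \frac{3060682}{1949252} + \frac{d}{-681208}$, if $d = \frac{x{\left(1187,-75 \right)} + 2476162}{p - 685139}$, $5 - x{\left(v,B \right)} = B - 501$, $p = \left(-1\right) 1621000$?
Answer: $- \frac{400683766253630479}{255183131391428152} \approx -1.5702$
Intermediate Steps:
$p = -1621000$
$x{\left(v,B \right)} = 506 - B$ ($x{\left(v,B \right)} = 5 - \left(B - 501\right) = 5 - \left(-501 + B\right) = 506 - B$)
$d = - \frac{825581}{768713}$ ($d = \frac{\left(506 - -75\right) + 2476162}{-1621000 - 685139} = \frac{\left(506 + 75\right) + 2476162}{-2306139} = \left(581 + 2476162\right) \left(- \frac{1}{2306139}\right) = 2476743 \left(- \frac{1}{2306139}\right) = - \frac{825581}{768713} \approx -1.074$)
$- \frac{3060682}{1949252} + \frac{d}{-681208} = - \frac{3060682}{1949252} - \frac{825581}{768713 \left(-681208\right)} = \left(-3060682\right) \frac{1}{1949252} - - \frac{825581}{523653445304} = - \frac{1530341}{974626} + \frac{825581}{523653445304} = - \frac{400683766253630479}{255183131391428152}$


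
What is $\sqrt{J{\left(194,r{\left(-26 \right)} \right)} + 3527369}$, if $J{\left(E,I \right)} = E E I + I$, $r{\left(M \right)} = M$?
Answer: $\sqrt{2548807} \approx 1596.5$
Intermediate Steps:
$J{\left(E,I \right)} = I + I E^{2}$ ($J{\left(E,I \right)} = E^{2} I + I = I E^{2} + I = I + I E^{2}$)
$\sqrt{J{\left(194,r{\left(-26 \right)} \right)} + 3527369} = \sqrt{- 26 \left(1 + 194^{2}\right) + 3527369} = \sqrt{- 26 \left(1 + 37636\right) + 3527369} = \sqrt{\left(-26\right) 37637 + 3527369} = \sqrt{-978562 + 3527369} = \sqrt{2548807}$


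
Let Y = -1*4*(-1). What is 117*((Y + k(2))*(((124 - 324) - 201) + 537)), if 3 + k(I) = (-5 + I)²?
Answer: 159120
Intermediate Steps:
k(I) = -3 + (-5 + I)²
Y = 4 (Y = -4*(-1) = 4)
117*((Y + k(2))*(((124 - 324) - 201) + 537)) = 117*((4 + (-3 + (-5 + 2)²))*(((124 - 324) - 201) + 537)) = 117*((4 + (-3 + (-3)²))*((-200 - 201) + 537)) = 117*((4 + (-3 + 9))*(-401 + 537)) = 117*((4 + 6)*136) = 117*(10*136) = 117*1360 = 159120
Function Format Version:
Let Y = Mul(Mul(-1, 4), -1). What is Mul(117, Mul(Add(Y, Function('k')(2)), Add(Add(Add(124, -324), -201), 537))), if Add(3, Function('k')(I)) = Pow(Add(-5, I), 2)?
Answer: 159120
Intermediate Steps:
Function('k')(I) = Add(-3, Pow(Add(-5, I), 2))
Y = 4 (Y = Mul(-4, -1) = 4)
Mul(117, Mul(Add(Y, Function('k')(2)), Add(Add(Add(124, -324), -201), 537))) = Mul(117, Mul(Add(4, Add(-3, Pow(Add(-5, 2), 2))), Add(Add(Add(124, -324), -201), 537))) = Mul(117, Mul(Add(4, Add(-3, Pow(-3, 2))), Add(Add(-200, -201), 537))) = Mul(117, Mul(Add(4, Add(-3, 9)), Add(-401, 537))) = Mul(117, Mul(Add(4, 6), 136)) = Mul(117, Mul(10, 136)) = Mul(117, 1360) = 159120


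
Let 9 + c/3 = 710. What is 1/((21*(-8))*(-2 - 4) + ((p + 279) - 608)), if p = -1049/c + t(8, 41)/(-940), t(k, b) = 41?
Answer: 1976820/1341188497 ≈ 0.0014739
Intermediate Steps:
c = 2103 (c = -27 + 3*710 = -27 + 2130 = 2103)
p = -1072283/1976820 (p = -1049/2103 + 41/(-940) = -1049*1/2103 + 41*(-1/940) = -1049/2103 - 41/940 = -1072283/1976820 ≈ -0.54243)
1/((21*(-8))*(-2 - 4) + ((p + 279) - 608)) = 1/((21*(-8))*(-2 - 4) + ((-1072283/1976820 + 279) - 608)) = 1/(-168*(-6) + (550460497/1976820 - 608)) = 1/(1008 - 651446063/1976820) = 1/(1341188497/1976820) = 1976820/1341188497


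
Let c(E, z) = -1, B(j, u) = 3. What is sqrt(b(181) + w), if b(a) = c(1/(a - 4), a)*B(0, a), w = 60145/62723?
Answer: 2*I*sqrt(2007512338)/62723 ≈ 1.4287*I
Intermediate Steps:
w = 60145/62723 (w = 60145*(1/62723) = 60145/62723 ≈ 0.95890)
b(a) = -3 (b(a) = -1*3 = -3)
sqrt(b(181) + w) = sqrt(-3 + 60145/62723) = sqrt(-128024/62723) = 2*I*sqrt(2007512338)/62723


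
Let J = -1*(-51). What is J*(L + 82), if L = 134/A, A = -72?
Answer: 49045/12 ≈ 4087.1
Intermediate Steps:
J = 51
L = -67/36 (L = 134/(-72) = 134*(-1/72) = -67/36 ≈ -1.8611)
J*(L + 82) = 51*(-67/36 + 82) = 51*(2885/36) = 49045/12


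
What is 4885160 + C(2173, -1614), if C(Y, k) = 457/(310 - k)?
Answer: 9399048297/1924 ≈ 4.8852e+6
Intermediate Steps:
4885160 + C(2173, -1614) = 4885160 - 457/(-310 - 1614) = 4885160 - 457/(-1924) = 4885160 - 457*(-1/1924) = 4885160 + 457/1924 = 9399048297/1924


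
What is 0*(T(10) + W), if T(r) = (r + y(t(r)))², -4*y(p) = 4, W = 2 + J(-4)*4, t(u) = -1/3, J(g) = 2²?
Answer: 0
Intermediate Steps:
J(g) = 4
t(u) = -⅓ (t(u) = -1*⅓ = -⅓)
W = 18 (W = 2 + 4*4 = 2 + 16 = 18)
y(p) = -1 (y(p) = -¼*4 = -1)
T(r) = (-1 + r)² (T(r) = (r - 1)² = (-1 + r)²)
0*(T(10) + W) = 0*((-1 + 10)² + 18) = 0*(9² + 18) = 0*(81 + 18) = 0*99 = 0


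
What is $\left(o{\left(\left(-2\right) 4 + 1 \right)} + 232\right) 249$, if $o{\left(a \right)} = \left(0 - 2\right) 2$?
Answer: $56772$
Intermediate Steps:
$o{\left(a \right)} = -4$ ($o{\left(a \right)} = \left(-2\right) 2 = -4$)
$\left(o{\left(\left(-2\right) 4 + 1 \right)} + 232\right) 249 = \left(-4 + 232\right) 249 = 228 \cdot 249 = 56772$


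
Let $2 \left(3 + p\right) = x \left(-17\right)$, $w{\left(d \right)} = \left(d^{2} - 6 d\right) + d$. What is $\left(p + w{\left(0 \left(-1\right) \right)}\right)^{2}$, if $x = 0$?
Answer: $9$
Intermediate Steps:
$w{\left(d \right)} = d^{2} - 5 d$
$p = -3$ ($p = -3 + \frac{0 \left(-17\right)}{2} = -3 + \frac{1}{2} \cdot 0 = -3 + 0 = -3$)
$\left(p + w{\left(0 \left(-1\right) \right)}\right)^{2} = \left(-3 + 0 \left(-1\right) \left(-5 + 0 \left(-1\right)\right)\right)^{2} = \left(-3 + 0 \left(-5 + 0\right)\right)^{2} = \left(-3 + 0 \left(-5\right)\right)^{2} = \left(-3 + 0\right)^{2} = \left(-3\right)^{2} = 9$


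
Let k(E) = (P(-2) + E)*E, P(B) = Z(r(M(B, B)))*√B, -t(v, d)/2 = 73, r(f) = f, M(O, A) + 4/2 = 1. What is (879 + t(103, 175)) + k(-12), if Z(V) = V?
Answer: 877 + 12*I*√2 ≈ 877.0 + 16.971*I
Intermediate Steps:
M(O, A) = -1 (M(O, A) = -2 + 1 = -1)
t(v, d) = -146 (t(v, d) = -2*73 = -146)
P(B) = -√B
k(E) = E*(E - I*√2) (k(E) = (-√(-2) + E)*E = (-I*√2 + E)*E = (E - I*√2)*E = E*(E - I*√2))
(879 + t(103, 175)) + k(-12) = (879 - 146) - 12*(-12 - I*√2) = 733 + (144 + 12*I*√2) = 877 + 12*I*√2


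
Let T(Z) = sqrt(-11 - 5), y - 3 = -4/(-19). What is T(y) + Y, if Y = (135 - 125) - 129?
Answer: -119 + 4*I ≈ -119.0 + 4.0*I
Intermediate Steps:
Y = -119 (Y = 10 - 129 = -119)
y = 61/19 (y = 3 - 4/(-19) = 3 - 4*(-1/19) = 3 + 4/19 = 61/19 ≈ 3.2105)
T(Z) = 4*I (T(Z) = sqrt(-16) = 4*I)
T(y) + Y = 4*I - 119 = -119 + 4*I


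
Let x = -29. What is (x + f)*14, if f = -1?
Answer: -420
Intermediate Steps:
(x + f)*14 = (-29 - 1)*14 = -30*14 = -420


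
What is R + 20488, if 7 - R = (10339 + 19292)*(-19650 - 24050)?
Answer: 1294895195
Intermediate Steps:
R = 1294874707 (R = 7 - (10339 + 19292)*(-19650 - 24050) = 7 - 29631*(-43700) = 7 - 1*(-1294874700) = 7 + 1294874700 = 1294874707)
R + 20488 = 1294874707 + 20488 = 1294895195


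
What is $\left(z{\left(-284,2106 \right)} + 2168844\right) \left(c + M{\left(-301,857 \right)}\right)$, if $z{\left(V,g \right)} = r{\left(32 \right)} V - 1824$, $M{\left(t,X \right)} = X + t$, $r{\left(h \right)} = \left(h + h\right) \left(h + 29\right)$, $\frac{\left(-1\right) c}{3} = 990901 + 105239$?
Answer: $-3479493865376$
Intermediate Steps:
$c = -3288420$ ($c = - 3 \left(990901 + 105239\right) = \left(-3\right) 1096140 = -3288420$)
$r{\left(h \right)} = 2 h \left(29 + h\right)$
$z{\left(V,g \right)} = -1824 + 3904 V$ ($z{\left(V,g \right)} = 2 \cdot 32 \left(29 + 32\right) V - 1824 = 2 \cdot 32 \cdot 61 V - 1824 = 3904 V - 1824 = -1824 + 3904 V$)
$\left(z{\left(-284,2106 \right)} + 2168844\right) \left(c + M{\left(-301,857 \right)}\right) = \left(\left(-1824 + 3904 \left(-284\right)\right) + 2168844\right) \left(-3288420 + \left(857 - 301\right)\right) = \left(\left(-1824 - 1108736\right) + 2168844\right) \left(-3288420 + 556\right) = \left(-1110560 + 2168844\right) \left(-3287864\right) = 1058284 \left(-3287864\right) = -3479493865376$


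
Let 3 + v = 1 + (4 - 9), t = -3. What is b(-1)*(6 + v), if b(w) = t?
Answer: 3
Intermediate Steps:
b(w) = -3
v = -7 (v = -3 + (1 + (4 - 9)) = -3 + (1 - 5) = -3 - 4 = -7)
b(-1)*(6 + v) = -3*(6 - 7) = -3*(-1) = 3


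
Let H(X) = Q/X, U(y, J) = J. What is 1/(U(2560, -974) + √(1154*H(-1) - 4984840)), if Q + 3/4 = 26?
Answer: -1948/11925309 - I*√20055914/11925309 ≈ -0.00016335 - 0.00037554*I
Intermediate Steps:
Q = 101/4 (Q = -¾ + 26 = 101/4 ≈ 25.250)
H(X) = 101/(4*X)
1/(U(2560, -974) + √(1154*H(-1) - 4984840)) = 1/(-974 + √(1154*((101/4)/(-1)) - 4984840)) = 1/(-974 + √(1154*((101/4)*(-1)) - 4984840)) = 1/(-974 + √(1154*(-101/4) - 4984840)) = 1/(-974 + √(-58277/2 - 4984840)) = 1/(-974 + √(-10027957/2)) = 1/(-974 + I*√20055914/2)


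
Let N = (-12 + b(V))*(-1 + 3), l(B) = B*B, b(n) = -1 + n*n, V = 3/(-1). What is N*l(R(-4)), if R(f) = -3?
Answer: -72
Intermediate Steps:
V = -3 (V = 3*(-1) = -3)
b(n) = -1 + n²
l(B) = B²
N = -8 (N = (-12 + (-1 + (-3)²))*(-1 + 3) = (-12 + (-1 + 9))*2 = (-12 + 8)*2 = -4*2 = -8)
N*l(R(-4)) = -8*(-3)² = -8*9 = -72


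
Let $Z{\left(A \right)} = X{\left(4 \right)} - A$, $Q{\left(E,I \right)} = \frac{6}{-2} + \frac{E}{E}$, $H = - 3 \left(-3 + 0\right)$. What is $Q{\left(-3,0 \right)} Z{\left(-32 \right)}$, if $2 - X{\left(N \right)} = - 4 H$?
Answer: $-140$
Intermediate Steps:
$H = 9$ ($H = \left(-3\right) \left(-3\right) = 9$)
$X{\left(N \right)} = 38$ ($X{\left(N \right)} = 2 - \left(-4\right) 9 = 2 - -36 = 2 + 36 = 38$)
$Q{\left(E,I \right)} = -2$ ($Q{\left(E,I \right)} = 6 \left(- \frac{1}{2}\right) + 1 = -3 + 1 = -2$)
$Z{\left(A \right)} = 38 - A$
$Q{\left(-3,0 \right)} Z{\left(-32 \right)} = - 2 \left(38 - -32\right) = - 2 \left(38 + 32\right) = \left(-2\right) 70 = -140$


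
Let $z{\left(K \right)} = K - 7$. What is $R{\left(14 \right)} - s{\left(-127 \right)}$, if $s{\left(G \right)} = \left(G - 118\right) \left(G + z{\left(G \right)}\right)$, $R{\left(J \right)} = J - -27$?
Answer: $-63904$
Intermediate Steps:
$R{\left(J \right)} = 27 + J$ ($R{\left(J \right)} = J + 27 = 27 + J$)
$z{\left(K \right)} = -7 + K$
$s{\left(G \right)} = \left(-118 + G\right) \left(-7 + 2 G\right)$ ($s{\left(G \right)} = \left(G - 118\right) \left(G + \left(-7 + G\right)\right) = \left(-118 + G\right) \left(-7 + 2 G\right)$)
$R{\left(14 \right)} - s{\left(-127 \right)} = \left(27 + 14\right) - \left(826 - -30861 + 2 \left(-127\right)^{2}\right) = 41 - \left(826 + 30861 + 2 \cdot 16129\right) = 41 - \left(826 + 30861 + 32258\right) = 41 - 63945 = -63904$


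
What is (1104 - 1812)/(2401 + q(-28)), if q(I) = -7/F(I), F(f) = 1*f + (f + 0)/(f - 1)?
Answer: -26432/89647 ≈ -0.29485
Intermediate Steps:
F(f) = f + f/(-1 + f)
q(I) = -7*(-1 + I)/I**2
(1104 - 1812)/(2401 + q(-28)) = (1104 - 1812)/(2401 + 7*(1 - 1*(-28))/(-28)**2) = -708/(2401 + 7*(1/784)*(1 + 28)) = -708/(2401 + 7*(1/784)*29) = -708/(2401 + 29/112) = -708/268941/112 = -708*112/268941 = -26432/89647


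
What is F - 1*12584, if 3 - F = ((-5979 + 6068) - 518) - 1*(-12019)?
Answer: -24171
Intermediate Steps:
F = -11587 (F = 3 - (((-5979 + 6068) - 518) - 1*(-12019)) = 3 - ((89 - 518) + 12019) = 3 - (-429 + 12019) = 3 - 1*11590 = 3 - 11590 = -11587)
F - 1*12584 = -11587 - 1*12584 = -11587 - 12584 = -24171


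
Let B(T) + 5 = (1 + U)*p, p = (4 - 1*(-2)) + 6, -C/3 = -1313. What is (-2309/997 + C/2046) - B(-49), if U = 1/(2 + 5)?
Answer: -43336933/4759678 ≈ -9.1050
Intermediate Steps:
C = 3939 (C = -3*(-1313) = 3939)
U = ⅐ (U = 1/7 = ⅐ ≈ 0.14286)
p = 12 (p = (4 + 2) + 6 = 6 + 6 = 12)
B(T) = 61/7 (B(T) = -5 + (1 + ⅐)*12 = -5 + (8/7)*12 = -5 + 96/7 = 61/7)
(-2309/997 + C/2046) - B(-49) = (-2309/997 + 3939/2046) - 1*61/7 = (-2309*1/997 + 3939*(1/2046)) - 61/7 = (-2309/997 + 1313/682) - 61/7 = -265677/679954 - 61/7 = -43336933/4759678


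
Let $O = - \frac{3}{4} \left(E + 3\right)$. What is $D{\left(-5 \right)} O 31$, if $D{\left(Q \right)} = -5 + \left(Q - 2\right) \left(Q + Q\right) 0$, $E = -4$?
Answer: $- \frac{465}{4} \approx -116.25$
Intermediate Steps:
$D{\left(Q \right)} = -5$ ($D{\left(Q \right)} = -5 + \left(-2 + Q\right) 2 Q 0 = -5 + 2 Q \left(-2 + Q\right) 0 = -5 + 0 = -5$)
$O = \frac{3}{4}$ ($O = - \frac{3}{4} \left(-4 + 3\right) = \left(-3\right) \frac{1}{4} \left(-1\right) = \left(- \frac{3}{4}\right) \left(-1\right) = \frac{3}{4} \approx 0.75$)
$D{\left(-5 \right)} O 31 = \left(-5\right) \frac{3}{4} \cdot 31 = \left(- \frac{15}{4}\right) 31 = - \frac{465}{4}$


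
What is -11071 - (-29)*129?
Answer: -7330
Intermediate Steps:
-11071 - (-29)*129 = -11071 - 1*(-3741) = -11071 + 3741 = -7330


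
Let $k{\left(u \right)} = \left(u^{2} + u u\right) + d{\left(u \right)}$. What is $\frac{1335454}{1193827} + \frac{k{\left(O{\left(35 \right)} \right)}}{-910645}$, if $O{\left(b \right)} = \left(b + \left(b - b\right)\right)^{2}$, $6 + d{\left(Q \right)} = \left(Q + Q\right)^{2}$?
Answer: $- \frac{9532788180458}{1087152588415} \approx -8.7686$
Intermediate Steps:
$d{\left(Q \right)} = -6 + 4 Q^{2}$ ($d{\left(Q \right)} = -6 + \left(Q + Q\right)^{2} = -6 + \left(2 Q\right)^{2} = -6 + 4 Q^{2}$)
$O{\left(b \right)} = b^{2}$ ($O{\left(b \right)} = \left(b + 0\right)^{2} = b^{2}$)
$k{\left(u \right)} = -6 + 6 u^{2}$ ($k{\left(u \right)} = \left(u^{2} + u u\right) + \left(-6 + 4 u^{2}\right) = \left(u^{2} + u^{2}\right) + \left(-6 + 4 u^{2}\right) = 2 u^{2} + \left(-6 + 4 u^{2}\right) = -6 + 6 u^{2}$)
$\frac{1335454}{1193827} + \frac{k{\left(O{\left(35 \right)} \right)}}{-910645} = \frac{1335454}{1193827} + \frac{-6 + 6 \left(35^{2}\right)^{2}}{-910645} = 1335454 \cdot \frac{1}{1193827} + \left(-6 + 6 \cdot 1225^{2}\right) \left(- \frac{1}{910645}\right) = \frac{1335454}{1193827} + \left(-6 + 6 \cdot 1500625\right) \left(- \frac{1}{910645}\right) = \frac{1335454}{1193827} + \left(-6 + 9003750\right) \left(- \frac{1}{910645}\right) = \frac{1335454}{1193827} + 9003744 \left(- \frac{1}{910645}\right) = \frac{1335454}{1193827} - \frac{9003744}{910645} = - \frac{9532788180458}{1087152588415}$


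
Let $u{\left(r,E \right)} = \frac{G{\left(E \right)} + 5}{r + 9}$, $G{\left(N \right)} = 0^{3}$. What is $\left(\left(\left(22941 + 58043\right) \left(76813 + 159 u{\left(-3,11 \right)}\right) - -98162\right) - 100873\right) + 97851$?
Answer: $6231449512$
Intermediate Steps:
$G{\left(N \right)} = 0$
$u{\left(r,E \right)} = \frac{5}{9 + r}$ ($u{\left(r,E \right)} = \frac{0 + 5}{r + 9} = \frac{5}{9 + r}$)
$\left(\left(\left(22941 + 58043\right) \left(76813 + 159 u{\left(-3,11 \right)}\right) - -98162\right) - 100873\right) + 97851 = \left(\left(\left(22941 + 58043\right) \left(76813 + 159 \frac{5}{9 - 3}\right) - -98162\right) - 100873\right) + 97851 = \left(\left(80984 \left(76813 + 159 \cdot \frac{5}{6}\right) + 98162\right) - 100873\right) + 97851 = \left(\left(80984 \left(76813 + \frac{265}{2}\right) + 98162\right) - 100873\right) + 97851 = \left(\left(80984 \cdot \frac{153891}{2} + 98162\right) - 100873\right) + 97851 = \left(\left(6231354372 + 98162\right) - 100873\right) + 97851 = \left(6231452534 - 100873\right) + 97851 = 6231351661 + 97851 = 6231449512$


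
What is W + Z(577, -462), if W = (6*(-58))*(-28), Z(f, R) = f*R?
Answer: -256830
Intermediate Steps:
Z(f, R) = R*f
W = 9744 (W = -348*(-28) = 9744)
W + Z(577, -462) = 9744 - 462*577 = 9744 - 266574 = -256830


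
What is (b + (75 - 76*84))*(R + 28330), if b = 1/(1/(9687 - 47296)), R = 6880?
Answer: -1546352780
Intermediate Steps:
b = -37609 (b = 1/(1/(-37609)) = 1/(-1/37609) = -37609)
(b + (75 - 76*84))*(R + 28330) = (-37609 + (75 - 76*84))*(6880 + 28330) = (-37609 + (75 - 6384))*35210 = (-37609 - 6309)*35210 = -43918*35210 = -1546352780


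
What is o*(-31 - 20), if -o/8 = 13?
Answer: 5304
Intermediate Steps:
o = -104 (o = -8*13 = -104)
o*(-31 - 20) = -104*(-31 - 20) = -104*(-51) = 5304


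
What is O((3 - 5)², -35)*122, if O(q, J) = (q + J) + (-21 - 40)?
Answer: -11224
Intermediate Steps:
O(q, J) = -61 + J + q (O(q, J) = (J + q) - 61 = -61 + J + q)
O((3 - 5)², -35)*122 = (-61 - 35 + (3 - 5)²)*122 = (-61 - 35 + (-2)²)*122 = (-61 - 35 + 4)*122 = -92*122 = -11224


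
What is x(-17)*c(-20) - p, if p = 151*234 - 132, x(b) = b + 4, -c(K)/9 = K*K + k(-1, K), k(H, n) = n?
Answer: 9258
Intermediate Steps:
c(K) = -9*K - 9*K² (c(K) = -9*(K*K + K) = -9*(K² + K) = -9*(K + K²) = -9*K - 9*K²)
x(b) = 4 + b
p = 35202 (p = 35334 - 132 = 35202)
x(-17)*c(-20) - p = (4 - 17)*(9*(-20)*(-1 - 1*(-20))) - 1*35202 = -117*(-20)*(-1 + 20) - 35202 = -117*(-20)*19 - 35202 = -13*(-3420) - 35202 = 44460 - 35202 = 9258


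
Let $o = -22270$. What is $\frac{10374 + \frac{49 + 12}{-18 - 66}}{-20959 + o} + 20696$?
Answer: $\frac{75151188901}{3631236} \approx 20696.0$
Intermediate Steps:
$\frac{10374 + \frac{49 + 12}{-18 - 66}}{-20959 + o} + 20696 = \frac{10374 + \frac{49 + 12}{-18 - 66}}{-20959 - 22270} + 20696 = \frac{10374 + \frac{1}{-84} \cdot 61}{-43229} + 20696 = \left(10374 - \frac{61}{84}\right) \left(- \frac{1}{43229}\right) + 20696 = \frac{871355}{84} \left(- \frac{1}{43229}\right) + 20696 = - \frac{871355}{3631236} + 20696 = \frac{75151188901}{3631236}$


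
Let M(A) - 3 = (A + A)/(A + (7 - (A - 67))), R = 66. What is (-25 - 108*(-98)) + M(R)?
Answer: 390860/37 ≈ 10564.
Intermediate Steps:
M(A) = 3 + A/37 (M(A) = 3 + (A + A)/(A + (7 - (A - 67))) = 3 + (2*A)/(A + (7 - (-67 + A))) = 3 + (2*A)/(A + (7 + (67 - A))) = 3 + (2*A)/(A + (74 - A)) = 3 + (2*A)/74 = 3 + (2*A)*(1/74) = 3 + A/37)
(-25 - 108*(-98)) + M(R) = (-25 - 108*(-98)) + (3 + (1/37)*66) = (-25 + 10584) + (3 + 66/37) = 10559 + 177/37 = 390860/37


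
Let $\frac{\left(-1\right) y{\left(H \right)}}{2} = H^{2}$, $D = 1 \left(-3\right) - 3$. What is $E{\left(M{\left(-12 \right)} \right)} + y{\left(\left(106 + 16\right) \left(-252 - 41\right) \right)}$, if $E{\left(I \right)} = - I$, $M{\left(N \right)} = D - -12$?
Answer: $-2555553038$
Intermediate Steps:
$D = -6$ ($D = -3 - 3 = -6$)
$M{\left(N \right)} = 6$ ($M{\left(N \right)} = -6 - -12 = -6 + 12 = 6$)
$y{\left(H \right)} = - 2 H^{2}$
$E{\left(M{\left(-12 \right)} \right)} + y{\left(\left(106 + 16\right) \left(-252 - 41\right) \right)} = \left(-1\right) 6 - 2 \left(\left(106 + 16\right) \left(-252 - 41\right)\right)^{2} = -6 - 2 \left(122 \left(-293\right)\right)^{2} = -6 - 2 \left(-35746\right)^{2} = -6 - 2555553032 = -2555553038$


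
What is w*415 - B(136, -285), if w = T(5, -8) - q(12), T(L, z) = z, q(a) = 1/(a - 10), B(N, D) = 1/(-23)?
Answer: -162263/46 ≈ -3527.5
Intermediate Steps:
B(N, D) = -1/23
q(a) = 1/(-10 + a)
w = -17/2 (w = -8 - 1/(-10 + 12) = -8 - 1/2 = -8 - 1*½ = -8 - ½ = -17/2 ≈ -8.5000)
w*415 - B(136, -285) = -17/2*415 - 1*(-1/23) = -7055/2 + 1/23 = -162263/46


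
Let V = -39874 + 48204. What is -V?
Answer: -8330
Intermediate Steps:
V = 8330
-V = -1*8330 = -8330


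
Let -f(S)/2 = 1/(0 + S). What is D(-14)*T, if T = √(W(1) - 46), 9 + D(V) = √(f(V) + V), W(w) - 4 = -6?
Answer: 4*I*√3*(-63 + I*√679)/7 ≈ -25.79 - 62.354*I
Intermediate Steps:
f(S) = -2/S (f(S) = -2/(0 + S) = -2/S)
W(w) = -2 (W(w) = 4 - 6 = -2)
D(V) = -9 + √(V - 2/V) (D(V) = -9 + √(-2/V + V) = -9 + √(V - 2/V))
T = 4*I*√3 (T = √(-2 - 46) = √(-48) = 4*I*√3 ≈ 6.9282*I)
D(-14)*T = (-9 + √(-14 - 2/(-14)))*(4*I*√3) = (-9 + √(-14 - 2*(-1/14)))*(4*I*√3) = (-9 + √(-14 + ⅐))*(4*I*√3) = (-9 + √(-97/7))*(4*I*√3) = (-9 + I*√679/7)*(4*I*√3) = 4*I*√3*(-9 + I*√679/7)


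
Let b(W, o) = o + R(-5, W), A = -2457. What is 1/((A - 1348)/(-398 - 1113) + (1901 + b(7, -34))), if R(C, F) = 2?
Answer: 1511/2827864 ≈ 0.00053433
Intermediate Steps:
b(W, o) = 2 + o (b(W, o) = o + 2 = 2 + o)
1/((A - 1348)/(-398 - 1113) + (1901 + b(7, -34))) = 1/((-2457 - 1348)/(-398 - 1113) + (1901 + (2 - 34))) = 1/(-3805/(-1511) + (1901 - 32)) = 1/(-3805*(-1/1511) + 1869) = 1/(3805/1511 + 1869) = 1/(2827864/1511) = 1511/2827864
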